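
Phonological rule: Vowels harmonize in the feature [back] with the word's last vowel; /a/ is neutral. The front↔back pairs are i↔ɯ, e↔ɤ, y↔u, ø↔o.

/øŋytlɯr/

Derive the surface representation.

[oŋutlɯr]

/ø/ harmonizes with /ɯ/ ([+back]) → [o]
/y/ harmonizes with /ɯ/ ([+back]) → [u]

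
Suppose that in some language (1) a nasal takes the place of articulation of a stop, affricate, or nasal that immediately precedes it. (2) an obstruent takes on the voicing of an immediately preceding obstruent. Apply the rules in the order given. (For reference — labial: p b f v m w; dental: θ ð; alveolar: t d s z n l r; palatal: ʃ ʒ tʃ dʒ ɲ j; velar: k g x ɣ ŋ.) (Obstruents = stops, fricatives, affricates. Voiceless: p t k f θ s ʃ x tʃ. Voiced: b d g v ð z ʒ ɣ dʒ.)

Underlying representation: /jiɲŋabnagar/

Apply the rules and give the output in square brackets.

Rule 1: /ŋ/ after /ɲ/ (palatal) → [ɲ]
Rule 1: /n/ after /b/ (labial) → [m]
After rule 1: jiɲɲabmagar
Rule 2: no segment meets the rule's conditions; no change.

[jiɲɲabmagar]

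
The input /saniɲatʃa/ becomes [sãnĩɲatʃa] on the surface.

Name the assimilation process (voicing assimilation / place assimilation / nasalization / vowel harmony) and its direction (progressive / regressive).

nasalization, regressive

/a/→[ã] /i/→[ĩ].
Each target copies a feature from the following segment, so the direction is regressive.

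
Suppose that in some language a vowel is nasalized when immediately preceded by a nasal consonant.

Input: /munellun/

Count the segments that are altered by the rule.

2

/u/ after nasal /m/ → [ũ]
/e/ after nasal /n/ → [ẽ]
2 segments change.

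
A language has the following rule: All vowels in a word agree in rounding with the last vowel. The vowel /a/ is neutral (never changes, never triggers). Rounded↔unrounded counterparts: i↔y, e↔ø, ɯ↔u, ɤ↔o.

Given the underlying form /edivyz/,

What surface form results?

/e/ harmonizes with /y/ ([+round]) → [ø]
/i/ harmonizes with /y/ ([+round]) → [y]

[ødyvyz]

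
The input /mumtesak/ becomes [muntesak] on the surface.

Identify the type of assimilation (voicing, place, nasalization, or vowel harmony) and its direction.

place assimilation, regressive

/m/→[n].
Each target copies a feature from the following segment, so the direction is regressive.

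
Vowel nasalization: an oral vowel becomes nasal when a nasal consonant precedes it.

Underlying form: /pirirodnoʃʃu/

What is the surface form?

/o/ after nasal /n/ → [õ]

[pirirodnõʃʃu]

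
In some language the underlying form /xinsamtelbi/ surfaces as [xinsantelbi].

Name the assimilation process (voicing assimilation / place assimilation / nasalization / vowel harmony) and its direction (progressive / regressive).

place assimilation, regressive

/m/→[n].
Each target copies a feature from the following segment, so the direction is regressive.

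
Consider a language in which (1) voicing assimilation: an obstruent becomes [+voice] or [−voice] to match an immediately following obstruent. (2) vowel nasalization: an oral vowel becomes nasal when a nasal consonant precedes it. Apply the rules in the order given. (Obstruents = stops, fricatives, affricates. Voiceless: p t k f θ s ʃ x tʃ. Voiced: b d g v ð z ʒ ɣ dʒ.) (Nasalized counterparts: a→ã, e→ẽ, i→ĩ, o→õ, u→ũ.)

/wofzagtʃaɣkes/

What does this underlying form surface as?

Rule 1: /f/ before /z/ (voiced) → [v]
Rule 1: /g/ before /tʃ/ (voiceless) → [k]
Rule 1: /ɣ/ before /k/ (voiceless) → [x]
After rule 1: wovzaktʃaxkes
Rule 2: no segment meets the rule's conditions; no change.

[wovzaktʃaxkes]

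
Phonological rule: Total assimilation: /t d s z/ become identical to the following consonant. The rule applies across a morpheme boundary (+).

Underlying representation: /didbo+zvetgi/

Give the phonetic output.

/d/ before /b/ → [b] (total assimilation)
/z/ before /v/ → [v] (total assimilation)
/t/ before /g/ → [g] (total assimilation)

[dibbo+vveggi]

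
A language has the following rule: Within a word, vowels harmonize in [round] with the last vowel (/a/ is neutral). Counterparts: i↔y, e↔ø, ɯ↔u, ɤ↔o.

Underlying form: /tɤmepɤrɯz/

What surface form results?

[tɤmepɤrɯz]

no segment meets the rule's conditions; no change.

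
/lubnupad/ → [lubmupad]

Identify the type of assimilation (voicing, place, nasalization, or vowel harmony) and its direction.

place assimilation, progressive

/n/→[m].
Each target copies a feature from the preceding segment, so the direction is progressive.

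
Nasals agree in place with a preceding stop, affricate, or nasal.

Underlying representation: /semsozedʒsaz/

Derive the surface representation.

[semsozedʒsaz]

no segment meets the rule's conditions; no change.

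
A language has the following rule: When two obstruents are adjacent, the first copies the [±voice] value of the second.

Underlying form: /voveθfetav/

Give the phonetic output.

[voveθfetav]

no segment meets the rule's conditions; no change.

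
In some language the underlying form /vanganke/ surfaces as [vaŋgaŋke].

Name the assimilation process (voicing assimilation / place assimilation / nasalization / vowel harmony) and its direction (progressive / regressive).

place assimilation, regressive

/n/→[ŋ] /n/→[ŋ].
Each target copies a feature from the following segment, so the direction is regressive.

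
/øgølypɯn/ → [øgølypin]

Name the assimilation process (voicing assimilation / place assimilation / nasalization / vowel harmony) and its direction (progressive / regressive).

vowel harmony, progressive

/ɯ/→[i].
Vowels agree with the first vowel, so the harmony is progressive.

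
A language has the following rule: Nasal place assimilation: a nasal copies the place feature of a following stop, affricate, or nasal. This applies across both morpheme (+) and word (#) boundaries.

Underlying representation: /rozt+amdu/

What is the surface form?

/m/ before /d/ (alveolar) → [n]

[rozt+andu]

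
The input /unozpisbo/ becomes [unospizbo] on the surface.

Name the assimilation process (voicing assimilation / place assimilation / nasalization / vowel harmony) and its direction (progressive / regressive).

/z/→[s] /s/→[z].
Each target copies a feature from the following segment, so the direction is regressive.

voicing assimilation, regressive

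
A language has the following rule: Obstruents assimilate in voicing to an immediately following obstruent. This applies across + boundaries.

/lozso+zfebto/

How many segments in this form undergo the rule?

3

/z/ before /s/ (voiceless) → [s]
/z/ before /f/ (voiceless) → [s]
/b/ before /t/ (voiceless) → [p]
3 segments change.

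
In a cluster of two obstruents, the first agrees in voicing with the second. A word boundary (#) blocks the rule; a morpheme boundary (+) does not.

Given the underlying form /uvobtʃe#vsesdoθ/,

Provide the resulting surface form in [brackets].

/b/ before /tʃ/ (voiceless) → [p]
/v/ before /s/ (voiceless) → [f]
/s/ before /d/ (voiced) → [z]

[uvoptʃe#fsezdoθ]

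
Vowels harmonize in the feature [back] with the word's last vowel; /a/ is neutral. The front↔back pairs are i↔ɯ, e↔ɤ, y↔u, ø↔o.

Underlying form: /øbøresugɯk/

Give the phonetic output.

/ø/ harmonizes with /ɯ/ ([+back]) → [o]
/ø/ harmonizes with /ɯ/ ([+back]) → [o]
/e/ harmonizes with /ɯ/ ([+back]) → [ɤ]

[oborɤsugɯk]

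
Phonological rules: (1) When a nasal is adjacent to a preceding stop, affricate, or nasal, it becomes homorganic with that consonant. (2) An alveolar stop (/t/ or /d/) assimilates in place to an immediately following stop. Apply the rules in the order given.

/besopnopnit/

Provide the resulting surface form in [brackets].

[besopmopmit]

Rule 1: /n/ after /p/ (labial) → [m]
Rule 1: /n/ after /p/ (labial) → [m]
After rule 1: besopmopmit
Rule 2: no segment meets the rule's conditions; no change.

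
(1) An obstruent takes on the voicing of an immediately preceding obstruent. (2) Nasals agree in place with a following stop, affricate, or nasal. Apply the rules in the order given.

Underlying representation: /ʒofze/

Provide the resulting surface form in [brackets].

[ʒofse]

Rule 1: /z/ after /f/ (voiceless) → [s]
After rule 1: ʒofse
Rule 2: no segment meets the rule's conditions; no change.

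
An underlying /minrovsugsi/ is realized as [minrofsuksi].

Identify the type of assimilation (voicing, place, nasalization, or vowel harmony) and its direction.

/v/→[f] /g/→[k].
Each target copies a feature from the following segment, so the direction is regressive.

voicing assimilation, regressive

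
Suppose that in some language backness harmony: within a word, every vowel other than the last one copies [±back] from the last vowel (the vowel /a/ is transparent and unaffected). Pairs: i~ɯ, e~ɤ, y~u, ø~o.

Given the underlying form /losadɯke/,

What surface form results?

/o/ harmonizes with /e/ ([-back]) → [ø]
/ɯ/ harmonizes with /e/ ([-back]) → [i]

[løsadike]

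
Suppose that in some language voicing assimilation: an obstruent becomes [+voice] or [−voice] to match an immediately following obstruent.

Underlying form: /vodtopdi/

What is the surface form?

[vottobdi]

/d/ before /t/ (voiceless) → [t]
/p/ before /d/ (voiced) → [b]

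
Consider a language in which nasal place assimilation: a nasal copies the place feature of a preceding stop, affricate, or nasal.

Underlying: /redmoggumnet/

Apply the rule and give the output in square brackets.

[rednoggummet]

/m/ after /d/ (alveolar) → [n]
/n/ after /m/ (labial) → [m]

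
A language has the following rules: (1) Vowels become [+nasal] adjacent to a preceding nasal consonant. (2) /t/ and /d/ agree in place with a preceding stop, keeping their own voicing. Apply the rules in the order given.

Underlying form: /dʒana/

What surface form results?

[dʒanã]

Rule 1: /a/ after nasal /n/ → [ã]
After rule 1: dʒanã
Rule 2: no segment meets the rule's conditions; no change.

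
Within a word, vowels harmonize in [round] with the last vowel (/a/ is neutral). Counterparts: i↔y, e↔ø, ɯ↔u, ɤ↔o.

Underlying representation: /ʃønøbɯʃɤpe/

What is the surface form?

[ʃenebɯʃɤpe]

/ø/ harmonizes with /e/ ([-round]) → [e]
/ø/ harmonizes with /e/ ([-round]) → [e]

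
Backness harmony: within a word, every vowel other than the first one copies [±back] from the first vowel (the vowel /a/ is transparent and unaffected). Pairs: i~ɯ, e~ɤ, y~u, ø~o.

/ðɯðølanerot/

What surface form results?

[ðɯðolanɤrot]

/ø/ harmonizes with /ɯ/ ([+back]) → [o]
/e/ harmonizes with /ɯ/ ([+back]) → [ɤ]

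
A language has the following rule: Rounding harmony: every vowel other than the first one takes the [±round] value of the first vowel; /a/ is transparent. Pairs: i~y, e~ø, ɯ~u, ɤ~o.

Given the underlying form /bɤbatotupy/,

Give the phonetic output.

/o/ harmonizes with /ɤ/ ([-round]) → [ɤ]
/u/ harmonizes with /ɤ/ ([-round]) → [ɯ]
/y/ harmonizes with /ɤ/ ([-round]) → [i]

[bɤbatɤtɯpi]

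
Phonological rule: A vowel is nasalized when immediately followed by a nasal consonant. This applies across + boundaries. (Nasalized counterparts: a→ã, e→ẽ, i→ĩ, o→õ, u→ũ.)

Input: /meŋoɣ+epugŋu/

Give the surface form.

/e/ before nasal /ŋ/ → [ẽ]

[mẽŋoɣ+epugŋu]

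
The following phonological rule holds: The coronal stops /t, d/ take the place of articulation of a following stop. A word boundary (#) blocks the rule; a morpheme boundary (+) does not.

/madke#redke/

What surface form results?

[magke#regke]

/d/ before /k/ (velar) → [g]
/d/ before /k/ (velar) → [g]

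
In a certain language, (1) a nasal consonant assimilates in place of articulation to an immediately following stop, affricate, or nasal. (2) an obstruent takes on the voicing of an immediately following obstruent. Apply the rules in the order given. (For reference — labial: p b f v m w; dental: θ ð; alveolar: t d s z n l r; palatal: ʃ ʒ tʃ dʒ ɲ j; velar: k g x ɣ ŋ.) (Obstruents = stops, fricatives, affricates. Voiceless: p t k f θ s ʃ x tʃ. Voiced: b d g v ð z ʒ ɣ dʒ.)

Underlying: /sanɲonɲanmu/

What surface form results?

[saɲɲoɲɲammu]

Rule 1: /n/ before /ɲ/ (palatal) → [ɲ]
Rule 1: /n/ before /ɲ/ (palatal) → [ɲ]
Rule 1: /n/ before /m/ (labial) → [m]
After rule 1: saɲɲoɲɲammu
Rule 2: no segment meets the rule's conditions; no change.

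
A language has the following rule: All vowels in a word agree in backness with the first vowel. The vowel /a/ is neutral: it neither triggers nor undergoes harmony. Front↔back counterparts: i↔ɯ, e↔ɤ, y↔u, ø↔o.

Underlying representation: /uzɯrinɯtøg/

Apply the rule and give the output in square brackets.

[uzɯrɯnɯtog]

/i/ harmonizes with /u/ ([+back]) → [ɯ]
/ø/ harmonizes with /u/ ([+back]) → [o]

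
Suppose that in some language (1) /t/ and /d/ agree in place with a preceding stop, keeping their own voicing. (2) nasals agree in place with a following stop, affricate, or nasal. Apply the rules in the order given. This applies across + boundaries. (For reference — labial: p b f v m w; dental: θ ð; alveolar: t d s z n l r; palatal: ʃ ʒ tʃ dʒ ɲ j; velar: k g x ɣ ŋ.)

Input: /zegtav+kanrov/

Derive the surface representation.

[zegkav+kanrov]

Rule 1: /t/ after /g/ (velar) → [k]
After rule 1: zegkav+kanrov
Rule 2: no segment meets the rule's conditions; no change.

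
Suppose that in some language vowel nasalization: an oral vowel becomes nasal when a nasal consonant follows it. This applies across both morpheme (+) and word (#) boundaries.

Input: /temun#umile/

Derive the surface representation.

[tẽmũn#ũmile]

/e/ before nasal /m/ → [ẽ]
/u/ before nasal /n/ → [ũ]
/u/ before nasal /m/ → [ũ]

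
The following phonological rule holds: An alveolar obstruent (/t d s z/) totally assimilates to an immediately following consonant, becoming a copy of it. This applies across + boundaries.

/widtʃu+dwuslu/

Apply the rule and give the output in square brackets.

/d/ before /tʃ/ → [tʃ] (total assimilation)
/d/ before /w/ → [w] (total assimilation)
/s/ before /l/ → [l] (total assimilation)

[witʃtʃu+wwullu]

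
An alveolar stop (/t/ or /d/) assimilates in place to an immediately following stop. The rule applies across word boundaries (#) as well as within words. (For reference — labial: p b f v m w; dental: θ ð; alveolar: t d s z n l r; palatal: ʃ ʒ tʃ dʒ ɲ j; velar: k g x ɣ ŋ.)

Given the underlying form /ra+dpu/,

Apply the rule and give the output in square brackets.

[ra+bpu]

/d/ before /p/ (labial) → [b]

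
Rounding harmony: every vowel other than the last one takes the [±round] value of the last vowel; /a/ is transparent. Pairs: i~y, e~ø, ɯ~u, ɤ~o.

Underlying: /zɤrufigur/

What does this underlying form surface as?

/ɤ/ harmonizes with /u/ ([+round]) → [o]
/i/ harmonizes with /u/ ([+round]) → [y]

[zorufygur]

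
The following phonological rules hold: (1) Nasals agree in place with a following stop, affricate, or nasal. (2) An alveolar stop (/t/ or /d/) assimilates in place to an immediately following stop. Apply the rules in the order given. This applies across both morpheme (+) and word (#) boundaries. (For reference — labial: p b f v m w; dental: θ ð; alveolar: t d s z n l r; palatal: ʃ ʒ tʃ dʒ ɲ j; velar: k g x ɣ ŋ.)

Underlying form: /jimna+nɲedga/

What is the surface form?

Rule 1: /m/ before /n/ (alveolar) → [n]
Rule 1: /n/ before /ɲ/ (palatal) → [ɲ]
After rule 1: jinna+ɲɲedga
Rule 2: /d/ before /g/ (velar) → [g]

[jinna+ɲɲegga]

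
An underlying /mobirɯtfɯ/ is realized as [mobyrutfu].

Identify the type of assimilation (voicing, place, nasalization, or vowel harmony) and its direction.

vowel harmony, progressive

/i/→[y] /ɯ/→[u] /ɯ/→[u].
Vowels agree with the first vowel, so the harmony is progressive.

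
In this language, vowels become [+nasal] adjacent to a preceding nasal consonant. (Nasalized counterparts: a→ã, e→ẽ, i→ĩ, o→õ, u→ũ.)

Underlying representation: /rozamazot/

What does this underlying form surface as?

/a/ after nasal /m/ → [ã]

[rozamãzot]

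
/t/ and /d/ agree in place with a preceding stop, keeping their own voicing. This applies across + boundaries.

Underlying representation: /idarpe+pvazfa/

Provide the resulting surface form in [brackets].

no segment meets the rule's conditions; no change.

[idarpe+pvazfa]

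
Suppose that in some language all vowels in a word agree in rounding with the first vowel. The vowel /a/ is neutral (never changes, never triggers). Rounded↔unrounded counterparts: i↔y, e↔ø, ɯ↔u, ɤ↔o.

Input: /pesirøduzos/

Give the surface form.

/ø/ harmonizes with /e/ ([-round]) → [e]
/u/ harmonizes with /e/ ([-round]) → [ɯ]
/o/ harmonizes with /e/ ([-round]) → [ɤ]

[pesiredɯzɤs]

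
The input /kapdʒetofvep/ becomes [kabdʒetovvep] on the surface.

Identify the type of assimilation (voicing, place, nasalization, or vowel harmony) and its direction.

/p/→[b] /f/→[v].
Each target copies a feature from the following segment, so the direction is regressive.

voicing assimilation, regressive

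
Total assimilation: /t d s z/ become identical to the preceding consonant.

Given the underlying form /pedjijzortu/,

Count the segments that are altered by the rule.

2

/z/ after /j/ → [j] (total assimilation)
/t/ after /r/ → [r] (total assimilation)
2 segments change.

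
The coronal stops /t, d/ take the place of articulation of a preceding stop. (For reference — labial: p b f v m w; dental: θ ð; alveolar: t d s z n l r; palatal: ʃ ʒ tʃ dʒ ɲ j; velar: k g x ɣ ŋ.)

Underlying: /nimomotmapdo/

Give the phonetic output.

/d/ after /p/ (labial) → [b]

[nimomotmapbo]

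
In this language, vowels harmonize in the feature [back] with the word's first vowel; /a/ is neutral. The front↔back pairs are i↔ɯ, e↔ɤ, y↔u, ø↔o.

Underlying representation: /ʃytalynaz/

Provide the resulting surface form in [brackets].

no segment meets the rule's conditions; no change.

[ʃytalynaz]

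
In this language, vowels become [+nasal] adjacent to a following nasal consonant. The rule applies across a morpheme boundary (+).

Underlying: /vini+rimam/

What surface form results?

[vĩni+rĩmãm]

/i/ before nasal /n/ → [ĩ]
/i/ before nasal /m/ → [ĩ]
/a/ before nasal /m/ → [ã]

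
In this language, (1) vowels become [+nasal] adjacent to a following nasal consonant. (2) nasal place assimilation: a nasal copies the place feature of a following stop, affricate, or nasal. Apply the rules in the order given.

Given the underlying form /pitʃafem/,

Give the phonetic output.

[pitʃafẽm]

Rule 1: /e/ before nasal /m/ → [ẽ]
After rule 1: pitʃafẽm
Rule 2: no segment meets the rule's conditions; no change.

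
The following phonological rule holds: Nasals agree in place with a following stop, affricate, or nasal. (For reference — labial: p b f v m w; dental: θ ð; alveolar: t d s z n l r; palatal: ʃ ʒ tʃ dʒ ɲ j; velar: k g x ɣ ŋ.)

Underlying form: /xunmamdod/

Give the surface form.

[xummandod]

/n/ before /m/ (labial) → [m]
/m/ before /d/ (alveolar) → [n]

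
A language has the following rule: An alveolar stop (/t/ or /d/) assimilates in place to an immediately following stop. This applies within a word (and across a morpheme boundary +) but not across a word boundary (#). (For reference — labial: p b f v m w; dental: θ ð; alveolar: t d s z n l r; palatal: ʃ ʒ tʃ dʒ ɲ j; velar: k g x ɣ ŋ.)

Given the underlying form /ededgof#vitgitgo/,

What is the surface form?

/d/ before /g/ (velar) → [g]
/t/ before /g/ (velar) → [k]
/t/ before /g/ (velar) → [k]

[edeggof#vikgikgo]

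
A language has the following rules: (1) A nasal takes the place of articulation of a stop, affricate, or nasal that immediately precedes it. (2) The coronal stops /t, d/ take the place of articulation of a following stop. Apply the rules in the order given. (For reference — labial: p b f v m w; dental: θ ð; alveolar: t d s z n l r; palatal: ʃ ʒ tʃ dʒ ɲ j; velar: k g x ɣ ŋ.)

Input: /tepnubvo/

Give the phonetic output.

[tepmubvo]

Rule 1: /n/ after /p/ (labial) → [m]
After rule 1: tepmubvo
Rule 2: no segment meets the rule's conditions; no change.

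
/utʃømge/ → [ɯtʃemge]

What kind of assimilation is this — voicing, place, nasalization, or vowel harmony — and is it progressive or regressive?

vowel harmony, regressive

/u/→[ɯ] /ø/→[e].
Vowels agree with the last vowel, so the harmony is regressive.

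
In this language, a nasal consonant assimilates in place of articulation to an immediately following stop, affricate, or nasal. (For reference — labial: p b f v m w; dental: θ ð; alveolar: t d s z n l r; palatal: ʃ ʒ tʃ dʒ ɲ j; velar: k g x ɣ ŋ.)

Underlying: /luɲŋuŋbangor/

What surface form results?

[luŋŋumbaŋgor]

/ɲ/ before /ŋ/ (velar) → [ŋ]
/ŋ/ before /b/ (labial) → [m]
/n/ before /g/ (velar) → [ŋ]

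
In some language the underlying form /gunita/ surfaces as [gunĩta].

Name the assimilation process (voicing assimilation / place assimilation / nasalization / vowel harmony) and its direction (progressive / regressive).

/i/→[ĩ].
Each target copies a feature from the preceding segment, so the direction is progressive.

nasalization, progressive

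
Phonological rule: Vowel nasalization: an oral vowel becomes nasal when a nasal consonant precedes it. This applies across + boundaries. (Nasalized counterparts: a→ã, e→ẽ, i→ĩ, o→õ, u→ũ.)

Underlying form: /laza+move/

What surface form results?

[laza+mõve]

/o/ after nasal /m/ → [õ]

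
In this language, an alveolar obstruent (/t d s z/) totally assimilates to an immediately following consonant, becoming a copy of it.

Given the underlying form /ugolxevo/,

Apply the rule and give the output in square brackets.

no segment meets the rule's conditions; no change.

[ugolxevo]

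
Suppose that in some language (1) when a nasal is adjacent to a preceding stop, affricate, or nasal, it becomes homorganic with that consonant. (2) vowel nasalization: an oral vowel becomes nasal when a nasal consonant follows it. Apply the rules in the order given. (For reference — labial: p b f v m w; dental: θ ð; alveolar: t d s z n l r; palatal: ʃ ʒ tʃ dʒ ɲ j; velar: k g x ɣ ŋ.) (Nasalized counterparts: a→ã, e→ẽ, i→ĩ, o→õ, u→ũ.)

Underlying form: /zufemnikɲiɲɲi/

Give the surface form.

[zufẽmmikŋĩɲɲi]

Rule 1: /n/ after /m/ (labial) → [m]
Rule 1: /ɲ/ after /k/ (velar) → [ŋ]
After rule 1: zufemmikŋiɲɲi
Rule 2: /e/ before nasal /m/ → [ẽ]
Rule 2: /i/ before nasal /ɲ/ → [ĩ]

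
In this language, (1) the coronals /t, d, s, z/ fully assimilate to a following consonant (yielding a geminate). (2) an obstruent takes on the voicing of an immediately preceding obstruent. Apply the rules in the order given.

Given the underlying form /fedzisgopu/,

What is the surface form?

[fezziggopu]

Rule 1: /d/ before /z/ → [z] (total assimilation)
Rule 1: /s/ before /g/ → [g] (total assimilation)
After rule 1: fezziggopu
Rule 2: no segment meets the rule's conditions; no change.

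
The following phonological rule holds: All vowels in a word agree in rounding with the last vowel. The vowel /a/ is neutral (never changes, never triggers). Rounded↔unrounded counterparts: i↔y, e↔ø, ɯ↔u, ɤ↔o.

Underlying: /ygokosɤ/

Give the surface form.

/y/ harmonizes with /ɤ/ ([-round]) → [i]
/o/ harmonizes with /ɤ/ ([-round]) → [ɤ]
/o/ harmonizes with /ɤ/ ([-round]) → [ɤ]

[igɤkɤsɤ]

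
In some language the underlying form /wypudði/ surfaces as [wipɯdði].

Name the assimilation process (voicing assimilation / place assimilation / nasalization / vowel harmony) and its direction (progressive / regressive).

vowel harmony, regressive

/y/→[i] /u/→[ɯ].
Vowels agree with the last vowel, so the harmony is regressive.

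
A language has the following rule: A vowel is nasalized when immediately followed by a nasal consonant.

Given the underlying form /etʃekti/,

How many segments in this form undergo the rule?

No segment meets the rule's conditions.

0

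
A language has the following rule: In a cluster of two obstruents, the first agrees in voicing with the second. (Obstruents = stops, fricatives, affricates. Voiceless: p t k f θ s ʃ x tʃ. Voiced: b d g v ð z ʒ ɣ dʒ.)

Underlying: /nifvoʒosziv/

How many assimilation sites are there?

2

/f/ before /v/ (voiced) → [v]
/s/ before /z/ (voiced) → [z]
2 segments change.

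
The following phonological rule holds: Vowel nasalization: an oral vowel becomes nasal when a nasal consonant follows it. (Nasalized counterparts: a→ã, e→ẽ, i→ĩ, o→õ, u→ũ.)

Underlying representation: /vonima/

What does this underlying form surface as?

[võnĩma]

/o/ before nasal /n/ → [õ]
/i/ before nasal /m/ → [ĩ]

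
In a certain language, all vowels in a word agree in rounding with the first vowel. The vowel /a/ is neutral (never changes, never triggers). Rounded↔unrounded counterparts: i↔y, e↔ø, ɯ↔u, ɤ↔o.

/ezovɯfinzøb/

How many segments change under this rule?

/o/ harmonizes with /e/ ([-round]) → [ɤ]
/ø/ harmonizes with /e/ ([-round]) → [e]
2 segments change.

2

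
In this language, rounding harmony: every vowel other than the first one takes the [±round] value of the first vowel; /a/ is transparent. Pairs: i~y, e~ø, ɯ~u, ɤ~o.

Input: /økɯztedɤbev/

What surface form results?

[økuztødobøv]

/ɯ/ harmonizes with /ø/ ([+round]) → [u]
/e/ harmonizes with /ø/ ([+round]) → [ø]
/ɤ/ harmonizes with /ø/ ([+round]) → [o]
/e/ harmonizes with /ø/ ([+round]) → [ø]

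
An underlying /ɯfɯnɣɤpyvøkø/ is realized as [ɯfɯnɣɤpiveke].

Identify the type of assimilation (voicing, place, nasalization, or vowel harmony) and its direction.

vowel harmony, progressive

/y/→[i] /ø/→[e] /ø/→[e].
Vowels agree with the first vowel, so the harmony is progressive.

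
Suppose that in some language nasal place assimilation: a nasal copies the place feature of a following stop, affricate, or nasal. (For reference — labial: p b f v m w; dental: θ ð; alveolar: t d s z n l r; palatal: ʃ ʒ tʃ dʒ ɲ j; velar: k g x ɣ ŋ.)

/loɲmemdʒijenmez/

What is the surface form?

[lommeɲdʒijemmez]

/ɲ/ before /m/ (labial) → [m]
/m/ before /dʒ/ (palatal) → [ɲ]
/n/ before /m/ (labial) → [m]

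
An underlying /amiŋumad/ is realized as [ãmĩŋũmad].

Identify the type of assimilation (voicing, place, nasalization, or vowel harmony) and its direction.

nasalization, regressive

/a/→[ã] /i/→[ĩ] /u/→[ũ].
Each target copies a feature from the following segment, so the direction is regressive.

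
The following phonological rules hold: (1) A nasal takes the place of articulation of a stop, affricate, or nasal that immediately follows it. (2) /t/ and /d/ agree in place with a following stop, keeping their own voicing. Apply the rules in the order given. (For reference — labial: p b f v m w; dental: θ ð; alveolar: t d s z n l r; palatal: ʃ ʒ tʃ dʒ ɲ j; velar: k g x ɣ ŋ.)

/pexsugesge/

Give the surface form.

Rule 1: no segment meets the rule's conditions; no change.
After rule 1: pexsugesge
Rule 2: no segment meets the rule's conditions; no change.

[pexsugesge]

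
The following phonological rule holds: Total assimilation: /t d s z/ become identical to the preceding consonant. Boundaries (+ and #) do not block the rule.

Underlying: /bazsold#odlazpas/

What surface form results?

/s/ after /z/ → [z] (total assimilation)
/d/ after /l/ → [l] (total assimilation)

[bazzoll#odlazpas]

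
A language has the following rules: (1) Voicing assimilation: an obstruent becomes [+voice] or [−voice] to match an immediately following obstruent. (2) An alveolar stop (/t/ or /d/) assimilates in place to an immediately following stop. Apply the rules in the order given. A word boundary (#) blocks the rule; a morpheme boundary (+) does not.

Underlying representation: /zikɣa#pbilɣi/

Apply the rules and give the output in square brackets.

[zigɣa#bbilɣi]

Rule 1: /k/ before /ɣ/ (voiced) → [g]
Rule 1: /p/ before /b/ (voiced) → [b]
After rule 1: zigɣa#bbilɣi
Rule 2: no segment meets the rule's conditions; no change.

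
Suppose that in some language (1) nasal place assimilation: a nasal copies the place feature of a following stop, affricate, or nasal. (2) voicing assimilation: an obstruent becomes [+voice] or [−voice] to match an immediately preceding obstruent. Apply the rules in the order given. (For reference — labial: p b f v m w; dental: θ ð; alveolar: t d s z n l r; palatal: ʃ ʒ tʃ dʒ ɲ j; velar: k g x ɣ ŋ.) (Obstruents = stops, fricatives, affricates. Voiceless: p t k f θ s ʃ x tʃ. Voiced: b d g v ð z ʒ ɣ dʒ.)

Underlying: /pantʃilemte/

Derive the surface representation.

[paɲtʃilente]

Rule 1: /n/ before /tʃ/ (palatal) → [ɲ]
Rule 1: /m/ before /t/ (alveolar) → [n]
After rule 1: paɲtʃilente
Rule 2: no segment meets the rule's conditions; no change.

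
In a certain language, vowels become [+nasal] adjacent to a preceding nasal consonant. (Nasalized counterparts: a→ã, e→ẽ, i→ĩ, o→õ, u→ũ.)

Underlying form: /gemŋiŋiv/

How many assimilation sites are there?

2

/i/ after nasal /ŋ/ → [ĩ]
/i/ after nasal /ŋ/ → [ĩ]
2 segments change.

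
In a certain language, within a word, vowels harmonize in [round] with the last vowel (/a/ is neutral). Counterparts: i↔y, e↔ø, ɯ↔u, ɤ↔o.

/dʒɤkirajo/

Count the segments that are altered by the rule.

2

/ɤ/ harmonizes with /o/ ([+round]) → [o]
/i/ harmonizes with /o/ ([+round]) → [y]
2 segments change.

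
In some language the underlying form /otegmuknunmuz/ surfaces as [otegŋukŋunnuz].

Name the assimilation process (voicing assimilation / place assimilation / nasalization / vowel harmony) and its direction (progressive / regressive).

place assimilation, progressive

/m/→[ŋ] /n/→[ŋ] /m/→[n].
Each target copies a feature from the preceding segment, so the direction is progressive.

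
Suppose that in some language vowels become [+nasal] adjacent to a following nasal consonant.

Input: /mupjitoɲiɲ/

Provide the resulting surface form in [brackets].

/o/ before nasal /ɲ/ → [õ]
/i/ before nasal /ɲ/ → [ĩ]

[mupjitõɲĩɲ]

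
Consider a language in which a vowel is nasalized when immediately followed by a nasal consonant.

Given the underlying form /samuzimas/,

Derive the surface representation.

[sãmuzĩmas]

/a/ before nasal /m/ → [ã]
/i/ before nasal /m/ → [ĩ]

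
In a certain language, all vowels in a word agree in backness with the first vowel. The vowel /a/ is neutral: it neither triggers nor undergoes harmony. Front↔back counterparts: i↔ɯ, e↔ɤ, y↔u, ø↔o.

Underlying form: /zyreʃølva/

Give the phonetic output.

no segment meets the rule's conditions; no change.

[zyreʃølva]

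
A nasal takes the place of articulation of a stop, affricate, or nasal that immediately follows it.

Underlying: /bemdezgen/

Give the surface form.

/m/ before /d/ (alveolar) → [n]

[bendezgen]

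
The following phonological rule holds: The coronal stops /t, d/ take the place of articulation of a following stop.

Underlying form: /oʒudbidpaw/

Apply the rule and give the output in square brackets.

/d/ before /b/ (labial) → [b]
/d/ before /p/ (labial) → [b]

[oʒubbibpaw]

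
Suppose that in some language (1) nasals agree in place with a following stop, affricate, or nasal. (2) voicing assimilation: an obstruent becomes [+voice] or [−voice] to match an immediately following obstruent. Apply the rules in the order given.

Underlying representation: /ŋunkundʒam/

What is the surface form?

Rule 1: /n/ before /k/ (velar) → [ŋ]
Rule 1: /n/ before /dʒ/ (palatal) → [ɲ]
After rule 1: ŋuŋkuɲdʒam
Rule 2: no segment meets the rule's conditions; no change.

[ŋuŋkuɲdʒam]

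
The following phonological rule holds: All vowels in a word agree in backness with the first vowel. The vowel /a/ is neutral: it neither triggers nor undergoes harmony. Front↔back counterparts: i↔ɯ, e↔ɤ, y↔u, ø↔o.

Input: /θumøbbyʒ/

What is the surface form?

[θumobbuʒ]

/ø/ harmonizes with /u/ ([+back]) → [o]
/y/ harmonizes with /u/ ([+back]) → [u]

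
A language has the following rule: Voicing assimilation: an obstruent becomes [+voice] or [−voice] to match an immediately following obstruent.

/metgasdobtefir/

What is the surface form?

[medgazdoptefir]

/t/ before /g/ (voiced) → [d]
/s/ before /d/ (voiced) → [z]
/b/ before /t/ (voiceless) → [p]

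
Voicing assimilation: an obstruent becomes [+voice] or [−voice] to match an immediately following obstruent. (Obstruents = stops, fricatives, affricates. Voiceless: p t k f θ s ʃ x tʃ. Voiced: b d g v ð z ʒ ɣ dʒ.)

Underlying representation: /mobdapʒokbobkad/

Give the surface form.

/p/ before /ʒ/ (voiced) → [b]
/k/ before /b/ (voiced) → [g]
/b/ before /k/ (voiceless) → [p]

[mobdabʒogbopkad]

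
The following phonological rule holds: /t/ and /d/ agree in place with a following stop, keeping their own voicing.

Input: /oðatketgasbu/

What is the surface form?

/t/ before /k/ (velar) → [k]
/t/ before /g/ (velar) → [k]

[oðakkekgasbu]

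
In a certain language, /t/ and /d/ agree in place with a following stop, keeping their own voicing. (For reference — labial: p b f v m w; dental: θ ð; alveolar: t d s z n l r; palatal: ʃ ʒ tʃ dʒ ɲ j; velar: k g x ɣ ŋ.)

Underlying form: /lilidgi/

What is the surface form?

/d/ before /g/ (velar) → [g]

[liliggi]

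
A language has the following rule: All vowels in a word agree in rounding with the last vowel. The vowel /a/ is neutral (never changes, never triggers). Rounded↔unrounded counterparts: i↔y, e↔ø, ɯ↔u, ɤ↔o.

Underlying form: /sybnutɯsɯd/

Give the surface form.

/y/ harmonizes with /ɯ/ ([-round]) → [i]
/u/ harmonizes with /ɯ/ ([-round]) → [ɯ]

[sibnɯtɯsɯd]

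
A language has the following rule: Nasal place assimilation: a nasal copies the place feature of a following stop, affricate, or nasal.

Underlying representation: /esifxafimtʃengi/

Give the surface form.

[esifxafiɲtʃeŋgi]

/m/ before /tʃ/ (palatal) → [ɲ]
/n/ before /g/ (velar) → [ŋ]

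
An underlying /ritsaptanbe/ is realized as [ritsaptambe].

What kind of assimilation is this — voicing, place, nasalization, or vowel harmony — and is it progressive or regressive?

/n/→[m].
Each target copies a feature from the following segment, so the direction is regressive.

place assimilation, regressive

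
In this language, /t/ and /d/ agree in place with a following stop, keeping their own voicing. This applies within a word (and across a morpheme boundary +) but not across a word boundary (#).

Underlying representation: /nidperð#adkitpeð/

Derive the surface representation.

[nibperð#agkippeð]

/d/ before /p/ (labial) → [b]
/d/ before /k/ (velar) → [g]
/t/ before /p/ (labial) → [p]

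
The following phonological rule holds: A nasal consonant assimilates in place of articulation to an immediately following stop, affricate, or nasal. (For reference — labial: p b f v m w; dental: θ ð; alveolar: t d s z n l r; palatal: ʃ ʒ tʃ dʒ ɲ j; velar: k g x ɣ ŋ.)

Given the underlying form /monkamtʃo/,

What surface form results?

[moŋkaɲtʃo]

/n/ before /k/ (velar) → [ŋ]
/m/ before /tʃ/ (palatal) → [ɲ]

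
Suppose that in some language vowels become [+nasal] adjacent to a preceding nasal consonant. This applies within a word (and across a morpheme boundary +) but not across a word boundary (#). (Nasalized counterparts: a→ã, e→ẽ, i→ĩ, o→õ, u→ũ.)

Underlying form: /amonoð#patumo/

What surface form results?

[amõnõð#patumõ]

/o/ after nasal /m/ → [õ]
/o/ after nasal /n/ → [õ]
/o/ after nasal /m/ → [õ]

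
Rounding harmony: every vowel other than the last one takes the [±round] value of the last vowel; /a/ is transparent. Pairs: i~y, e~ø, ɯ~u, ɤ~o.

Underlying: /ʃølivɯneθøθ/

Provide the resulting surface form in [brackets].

[ʃølyvunøθøθ]

/i/ harmonizes with /ø/ ([+round]) → [y]
/ɯ/ harmonizes with /ø/ ([+round]) → [u]
/e/ harmonizes with /ø/ ([+round]) → [ø]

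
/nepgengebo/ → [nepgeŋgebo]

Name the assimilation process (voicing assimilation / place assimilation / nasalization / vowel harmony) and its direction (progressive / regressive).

place assimilation, regressive

/n/→[ŋ].
Each target copies a feature from the following segment, so the direction is regressive.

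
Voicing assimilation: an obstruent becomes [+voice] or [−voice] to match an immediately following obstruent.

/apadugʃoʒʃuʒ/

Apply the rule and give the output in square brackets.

/g/ before /ʃ/ (voiceless) → [k]
/ʒ/ before /ʃ/ (voiceless) → [ʃ]

[apadukʃoʃʃuʒ]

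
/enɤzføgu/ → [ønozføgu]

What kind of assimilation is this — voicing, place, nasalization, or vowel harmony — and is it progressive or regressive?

vowel harmony, regressive

/e/→[ø] /ɤ/→[o].
Vowels agree with the last vowel, so the harmony is regressive.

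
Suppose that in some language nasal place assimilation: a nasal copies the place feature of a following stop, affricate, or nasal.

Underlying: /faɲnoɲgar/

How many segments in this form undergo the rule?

2

/ɲ/ before /n/ (alveolar) → [n]
/ɲ/ before /g/ (velar) → [ŋ]
2 segments change.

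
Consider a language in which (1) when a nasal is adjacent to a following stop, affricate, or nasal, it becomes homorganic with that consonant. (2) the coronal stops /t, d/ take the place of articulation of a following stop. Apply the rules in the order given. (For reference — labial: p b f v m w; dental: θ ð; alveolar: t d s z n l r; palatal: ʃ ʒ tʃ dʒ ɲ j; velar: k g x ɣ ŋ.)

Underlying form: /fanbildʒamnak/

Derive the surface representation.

[fambildʒannak]

Rule 1: /n/ before /b/ (labial) → [m]
Rule 1: /m/ before /n/ (alveolar) → [n]
After rule 1: fambildʒannak
Rule 2: no segment meets the rule's conditions; no change.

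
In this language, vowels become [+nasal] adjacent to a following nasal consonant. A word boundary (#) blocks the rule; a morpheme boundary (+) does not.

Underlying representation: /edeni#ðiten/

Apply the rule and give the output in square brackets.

[edẽni#ðitẽn]

/e/ before nasal /n/ → [ẽ]
/e/ before nasal /n/ → [ẽ]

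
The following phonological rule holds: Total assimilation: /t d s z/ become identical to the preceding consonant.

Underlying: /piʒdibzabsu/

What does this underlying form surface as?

[piʒʒibbabbu]

/d/ after /ʒ/ → [ʒ] (total assimilation)
/z/ after /b/ → [b] (total assimilation)
/s/ after /b/ → [b] (total assimilation)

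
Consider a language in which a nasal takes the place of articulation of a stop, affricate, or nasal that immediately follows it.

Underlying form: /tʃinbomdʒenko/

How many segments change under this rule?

/n/ before /b/ (labial) → [m]
/m/ before /dʒ/ (palatal) → [ɲ]
/n/ before /k/ (velar) → [ŋ]
3 segments change.

3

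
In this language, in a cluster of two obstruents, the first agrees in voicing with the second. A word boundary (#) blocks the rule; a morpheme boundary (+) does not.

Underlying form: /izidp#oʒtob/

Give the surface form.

[izitp#oʃtob]

/d/ before /p/ (voiceless) → [t]
/ʒ/ before /t/ (voiceless) → [ʃ]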